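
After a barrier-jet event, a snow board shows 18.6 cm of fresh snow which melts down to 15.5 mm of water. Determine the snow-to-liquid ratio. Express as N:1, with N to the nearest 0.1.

Ratio = snow depth / SWE = 186 mm / 15.5 mm = 12.0, i.e. 12.0:1.

ratio ≈ 12.0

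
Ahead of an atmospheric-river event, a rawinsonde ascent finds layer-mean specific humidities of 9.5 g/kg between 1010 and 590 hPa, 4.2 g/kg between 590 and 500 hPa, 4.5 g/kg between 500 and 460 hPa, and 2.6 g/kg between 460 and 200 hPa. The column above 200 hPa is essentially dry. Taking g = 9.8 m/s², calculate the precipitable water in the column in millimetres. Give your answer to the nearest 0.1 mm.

Precipitable water is the column-integrated vapour mass per unit area: PW = (1/g) Σ q̄ Δp, with q in kg/kg and Δp in Pa (1 kg/m² of water = 1 mm).
Layer 1010–590 hPa: Δp = 420 hPa = 42000 Pa, q̄ = 0.0095 kg/kg → 0.0095 × 42000 / 9.8 = 40.71 mm
Layer 590–500 hPa: Δp = 90 hPa = 9000 Pa, q̄ = 0.0042 kg/kg → 0.0042 × 9000 / 9.8 = 3.86 mm
Layer 500–460 hPa: Δp = 40 hPa = 4000 Pa, q̄ = 0.0045 kg/kg → 0.0045 × 4000 / 9.8 = 1.84 mm
Layer 460–200 hPa: Δp = 260 hPa = 26000 Pa, q̄ = 0.0026 kg/kg → 0.0026 × 26000 / 9.8 = 6.90 mm
PW = 40.71 + 3.86 + 1.84 + 6.90 = 53.31 ≈ 53.3 mm.

PW ≈ 53.3 mm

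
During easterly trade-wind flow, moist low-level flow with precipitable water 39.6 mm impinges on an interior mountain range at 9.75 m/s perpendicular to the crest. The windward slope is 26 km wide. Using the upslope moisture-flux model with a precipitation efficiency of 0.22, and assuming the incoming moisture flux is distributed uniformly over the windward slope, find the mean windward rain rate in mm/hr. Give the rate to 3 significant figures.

Incoming column moisture flux per unit ridge length: F = V × PW = 9.75 × 39.6 = 386.1 mm·m/s.
Spread over the 26 km slope with efficiency ε = 0.22: R = ε·F/W = 0.22 × 386.1 / 26000 m = 3.267e-03 mm/s.
R = 3.267e-03 × 3600 = 11.8 mm/hr.

R ≈ 11.8 mm/hr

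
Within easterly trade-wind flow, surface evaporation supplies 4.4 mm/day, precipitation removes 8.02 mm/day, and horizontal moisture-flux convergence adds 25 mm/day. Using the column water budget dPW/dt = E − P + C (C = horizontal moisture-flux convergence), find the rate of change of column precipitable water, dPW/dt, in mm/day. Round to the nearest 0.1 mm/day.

dPW/dt = E − P + C = 4.4 − 8.02 + (25) = 21.4 mm/day.

dPW/dt ≈ 21.4 mm/day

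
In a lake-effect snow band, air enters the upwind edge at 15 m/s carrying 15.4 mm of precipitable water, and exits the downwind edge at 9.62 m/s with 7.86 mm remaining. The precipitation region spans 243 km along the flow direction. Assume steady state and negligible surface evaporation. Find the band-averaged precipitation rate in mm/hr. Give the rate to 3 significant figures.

Column moisture flux per unit crosswind length is F = V × PW.
Inflow: F_in = 15 × 15.4 = 231 mm·m/s
Outflow: F_out = 9.62 × 7.86 = 75.6132 mm·m/s
Steady-state rate R = (F_in − F_out)/L = (231 − 75.6132) / 243000 m = 6.395e-04 mm/s.
R = 6.395e-04 × 3600 = 2.30 mm/hr.

R ≈ 2.30 mm/hr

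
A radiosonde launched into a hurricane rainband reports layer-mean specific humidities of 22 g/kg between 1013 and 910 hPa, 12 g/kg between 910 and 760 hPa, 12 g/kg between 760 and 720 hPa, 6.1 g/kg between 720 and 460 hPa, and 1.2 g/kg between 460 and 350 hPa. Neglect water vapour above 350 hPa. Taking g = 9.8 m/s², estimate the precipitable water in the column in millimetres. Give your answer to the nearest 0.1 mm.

Precipitable water is the column-integrated vapour mass per unit area: PW = (1/g) Σ q̄ Δp, with q in kg/kg and Δp in Pa (1 kg/m² of water = 1 mm).
Layer 1013–910 hPa: Δp = 103 hPa = 10300 Pa, q̄ = 0.022 kg/kg → 0.022 × 10300 / 9.8 = 23.12 mm
Layer 910–760 hPa: Δp = 150 hPa = 15000 Pa, q̄ = 0.012 kg/kg → 0.012 × 15000 / 9.8 = 18.37 mm
Layer 760–720 hPa: Δp = 40 hPa = 4000 Pa, q̄ = 0.012 kg/kg → 0.012 × 4000 / 9.8 = 4.90 mm
Layer 720–460 hPa: Δp = 260 hPa = 26000 Pa, q̄ = 0.0061 kg/kg → 0.0061 × 26000 / 9.8 = 16.18 mm
Layer 460–350 hPa: Δp = 110 hPa = 11000 Pa, q̄ = 0.0012 kg/kg → 0.0012 × 11000 / 9.8 = 1.35 mm
PW = 23.12 + 18.37 + 4.90 + 16.18 + 1.35 = 63.92 ≈ 63.9 mm.

PW ≈ 63.9 mm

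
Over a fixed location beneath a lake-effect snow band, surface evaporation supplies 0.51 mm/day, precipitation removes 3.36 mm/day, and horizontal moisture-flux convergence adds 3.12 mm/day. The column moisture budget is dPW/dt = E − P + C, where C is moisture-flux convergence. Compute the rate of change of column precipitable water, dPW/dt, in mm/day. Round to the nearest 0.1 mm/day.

dPW/dt ≈ 0.3 mm/day

dPW/dt = E − P + C = 0.51 − 3.36 + (3.12) = 0.3 mm/day.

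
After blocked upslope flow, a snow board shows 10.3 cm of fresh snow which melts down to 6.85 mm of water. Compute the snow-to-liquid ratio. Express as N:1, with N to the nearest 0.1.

Ratio = snow depth / SWE = 103 mm / 6.85 mm = 15.0, i.e. 15.0:1.

ratio ≈ 15.0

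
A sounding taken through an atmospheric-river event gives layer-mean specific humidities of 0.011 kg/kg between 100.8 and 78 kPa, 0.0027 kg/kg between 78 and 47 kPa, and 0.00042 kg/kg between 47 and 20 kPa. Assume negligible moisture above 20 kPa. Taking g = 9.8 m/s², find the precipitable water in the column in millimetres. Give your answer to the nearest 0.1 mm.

PW ≈ 35.3 mm

Precipitable water is the column-integrated vapour mass per unit area: PW = (1/g) Σ q̄ Δp, with q in kg/kg and Δp in Pa (1 kg/m² of water = 1 mm).
Layer 100.8–78 kPa: Δp = 228 hPa = 22800 Pa, q̄ = 0.011 kg/kg → 0.011 × 22800 / 9.8 = 25.59 mm
Layer 78–47 kPa: Δp = 310 hPa = 31000 Pa, q̄ = 0.0027 kg/kg → 0.0027 × 31000 / 9.8 = 8.54 mm
Layer 47–20 kPa: Δp = 270 hPa = 27000 Pa, q̄ = 0.00042 kg/kg → 0.00042 × 27000 / 9.8 = 1.16 mm
PW = 25.59 + 8.54 + 1.16 = 35.29 ≈ 35.3 mm.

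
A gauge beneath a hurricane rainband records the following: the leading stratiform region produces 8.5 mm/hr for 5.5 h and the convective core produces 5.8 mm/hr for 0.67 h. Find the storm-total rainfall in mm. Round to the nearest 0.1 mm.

total ≈ 50.6 mm

Total = Σ Rᵢ Δtᵢ = 8.5 × 5.5 + 5.8 × 0.67
      = 46.75 + 3.886 = 50.6 mm.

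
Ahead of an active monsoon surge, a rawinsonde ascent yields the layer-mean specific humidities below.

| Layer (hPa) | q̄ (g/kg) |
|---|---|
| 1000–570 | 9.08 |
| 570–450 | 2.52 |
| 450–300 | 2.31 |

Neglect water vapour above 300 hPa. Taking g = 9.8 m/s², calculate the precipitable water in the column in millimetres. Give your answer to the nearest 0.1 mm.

PW ≈ 46.5 mm

Precipitable water is the column-integrated vapour mass per unit area: PW = (1/g) Σ q̄ Δp, with q in kg/kg and Δp in Pa (1 kg/m² of water = 1 mm).
Layer 1000–570 hPa: Δp = 430 hPa = 43000 Pa, q̄ = 0.00908 kg/kg → 0.00908 × 43000 / 9.8 = 39.84 mm
Layer 570–450 hPa: Δp = 120 hPa = 12000 Pa, q̄ = 0.00252 kg/kg → 0.00252 × 12000 / 9.8 = 3.09 mm
Layer 450–300 hPa: Δp = 150 hPa = 15000 Pa, q̄ = 0.00231 kg/kg → 0.00231 × 15000 / 9.8 = 3.54 mm
PW = 39.84 + 3.09 + 3.54 = 46.47 ≈ 46.5 mm.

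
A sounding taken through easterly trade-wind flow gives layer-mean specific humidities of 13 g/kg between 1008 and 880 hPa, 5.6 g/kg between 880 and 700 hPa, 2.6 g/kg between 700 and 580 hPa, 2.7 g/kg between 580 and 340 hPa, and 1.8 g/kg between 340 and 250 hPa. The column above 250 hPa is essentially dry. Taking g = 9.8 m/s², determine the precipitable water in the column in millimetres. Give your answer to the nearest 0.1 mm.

PW ≈ 38.7 mm

Precipitable water is the column-integrated vapour mass per unit area: PW = (1/g) Σ q̄ Δp, with q in kg/kg and Δp in Pa (1 kg/m² of water = 1 mm).
Layer 1008–880 hPa: Δp = 128 hPa = 12800 Pa, q̄ = 0.013 kg/kg → 0.013 × 12800 / 9.8 = 16.98 mm
Layer 880–700 hPa: Δp = 180 hPa = 18000 Pa, q̄ = 0.0056 kg/kg → 0.0056 × 18000 / 9.8 = 10.29 mm
Layer 700–580 hPa: Δp = 120 hPa = 12000 Pa, q̄ = 0.0026 kg/kg → 0.0026 × 12000 / 9.8 = 3.18 mm
Layer 580–340 hPa: Δp = 240 hPa = 24000 Pa, q̄ = 0.0027 kg/kg → 0.0027 × 24000 / 9.8 = 6.61 mm
Layer 340–250 hPa: Δp = 90 hPa = 9000 Pa, q̄ = 0.0018 kg/kg → 0.0018 × 9000 / 9.8 = 1.65 mm
PW = 16.98 + 10.29 + 3.18 + 6.61 + 1.65 = 38.71 ≈ 38.7 mm.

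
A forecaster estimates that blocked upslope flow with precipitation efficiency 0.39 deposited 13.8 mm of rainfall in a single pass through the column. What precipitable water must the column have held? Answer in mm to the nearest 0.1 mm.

PW ≈ 35.4 mm

PW = rainfall / ε = 13.8 / 0.39 = 35.4 mm.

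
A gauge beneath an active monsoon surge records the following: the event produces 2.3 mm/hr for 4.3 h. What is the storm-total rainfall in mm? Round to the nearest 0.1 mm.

Total = Σ Rᵢ Δtᵢ = 2.3 × 4.3
      = 9.89 = 9.9 mm.

total ≈ 9.9 mm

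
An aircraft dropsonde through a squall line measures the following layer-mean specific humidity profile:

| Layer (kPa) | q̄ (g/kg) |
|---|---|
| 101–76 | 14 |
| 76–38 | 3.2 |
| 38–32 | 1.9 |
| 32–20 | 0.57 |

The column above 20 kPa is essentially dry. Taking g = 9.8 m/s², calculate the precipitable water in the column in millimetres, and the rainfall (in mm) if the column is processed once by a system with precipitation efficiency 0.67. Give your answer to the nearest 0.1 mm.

Precipitable water is the column-integrated vapour mass per unit area: PW = (1/g) Σ q̄ Δp, with q in kg/kg and Δp in Pa (1 kg/m² of water = 1 mm).
Layer 101–76 kPa: Δp = 250 hPa = 25000 Pa, q̄ = 0.014 kg/kg → 0.014 × 25000 / 9.8 = 35.71 mm
Layer 76–38 kPa: Δp = 380 hPa = 38000 Pa, q̄ = 0.0032 kg/kg → 0.0032 × 38000 / 9.8 = 12.41 mm
Layer 38–32 kPa: Δp = 60 hPa = 6000 Pa, q̄ = 0.0019 kg/kg → 0.0019 × 6000 / 9.8 = 1.16 mm
Layer 32–20 kPa: Δp = 120 hPa = 12000 Pa, q̄ = 0.00057 kg/kg → 0.00057 × 12000 / 9.8 = 0.70 mm
PW = 35.71 + 12.41 + 1.16 + 0.70 = 49.98 ≈ 50.0 mm.
Rainfall = ε × PW = 0.67 × 50.0 = 33.5 mm.

PW ≈ 50.0 mm; rainfall ≈ 33.5 mm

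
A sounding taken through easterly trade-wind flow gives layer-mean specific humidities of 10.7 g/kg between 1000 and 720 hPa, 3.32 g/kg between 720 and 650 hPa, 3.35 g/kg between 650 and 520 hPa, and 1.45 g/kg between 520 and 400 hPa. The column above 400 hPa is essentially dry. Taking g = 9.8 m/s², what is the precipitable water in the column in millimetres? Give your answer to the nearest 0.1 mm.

Precipitable water is the column-integrated vapour mass per unit area: PW = (1/g) Σ q̄ Δp, with q in kg/kg and Δp in Pa (1 kg/m² of water = 1 mm).
Layer 1000–720 hPa: Δp = 280 hPa = 28000 Pa, q̄ = 0.0107 kg/kg → 0.0107 × 28000 / 9.8 = 30.57 mm
Layer 720–650 hPa: Δp = 70 hPa = 7000 Pa, q̄ = 0.00332 kg/kg → 0.00332 × 7000 / 9.8 = 2.37 mm
Layer 650–520 hPa: Δp = 130 hPa = 13000 Pa, q̄ = 0.00335 kg/kg → 0.00335 × 13000 / 9.8 = 4.44 mm
Layer 520–400 hPa: Δp = 120 hPa = 12000 Pa, q̄ = 0.00145 kg/kg → 0.00145 × 12000 / 9.8 = 1.78 mm
PW = 30.57 + 2.37 + 4.44 + 1.78 = 39.16 ≈ 39.2 mm.

PW ≈ 39.2 mm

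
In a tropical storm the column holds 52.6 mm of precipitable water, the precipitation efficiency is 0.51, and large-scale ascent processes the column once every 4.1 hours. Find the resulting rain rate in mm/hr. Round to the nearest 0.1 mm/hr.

R ≈ 6.5 mm/hr

Each overturning extracts ε × PW = 0.51 × 52.6 = 26.826 mm.
Rate = ε·PW / τ = 26.826 / 4.1 h = 6.5 mm/hr.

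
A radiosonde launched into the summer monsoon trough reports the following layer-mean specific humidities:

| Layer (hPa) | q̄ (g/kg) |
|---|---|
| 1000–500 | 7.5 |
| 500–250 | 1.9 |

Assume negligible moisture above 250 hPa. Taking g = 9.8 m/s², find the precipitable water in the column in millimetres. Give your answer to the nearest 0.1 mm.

Precipitable water is the column-integrated vapour mass per unit area: PW = (1/g) Σ q̄ Δp, with q in kg/kg and Δp in Pa (1 kg/m² of water = 1 mm).
Layer 1000–500 hPa: Δp = 500 hPa = 50000 Pa, q̄ = 0.0075 kg/kg → 0.0075 × 50000 / 9.8 = 38.27 mm
Layer 500–250 hPa: Δp = 250 hPa = 25000 Pa, q̄ = 0.0019 kg/kg → 0.0019 × 25000 / 9.8 = 4.85 mm
PW = 38.27 + 4.85 = 43.12 ≈ 43.1 mm.

PW ≈ 43.1 mm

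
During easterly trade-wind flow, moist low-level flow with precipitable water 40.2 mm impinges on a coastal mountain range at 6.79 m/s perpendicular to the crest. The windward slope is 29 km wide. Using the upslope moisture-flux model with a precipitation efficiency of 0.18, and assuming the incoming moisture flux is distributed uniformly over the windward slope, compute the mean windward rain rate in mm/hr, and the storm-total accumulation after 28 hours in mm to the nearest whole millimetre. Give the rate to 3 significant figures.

Incoming column moisture flux per unit ridge length: F = V × PW = 6.79 × 40.2 = 272.958 mm·m/s.
Spread over the 29 km slope with efficiency ε = 0.18: R = ε·F/W = 0.18 × 272.958 / 29000 m = 1.694e-03 mm/s.
R = 1.694e-03 × 3600 = 6.10 mm/hr.
Over 28 h: total = 6.10 × 28 = 170.8 ≈ 171 mm.

R ≈ 6.10 mm/hr; total ≈ 171 mm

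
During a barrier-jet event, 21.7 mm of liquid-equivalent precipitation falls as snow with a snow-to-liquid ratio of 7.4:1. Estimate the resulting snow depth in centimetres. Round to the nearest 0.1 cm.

Snow depth = liquid × ratio = 21.7 mm × 7.4 = 160.58 mm = 16.1 cm.

snow depth ≈ 16.1 cm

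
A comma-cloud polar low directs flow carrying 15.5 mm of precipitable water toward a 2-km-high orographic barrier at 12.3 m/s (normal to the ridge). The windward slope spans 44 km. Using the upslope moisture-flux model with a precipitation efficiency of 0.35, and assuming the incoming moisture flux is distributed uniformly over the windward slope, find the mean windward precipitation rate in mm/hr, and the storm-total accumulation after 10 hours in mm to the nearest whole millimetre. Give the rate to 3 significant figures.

R ≈ 5.46 mm/hr; total ≈ 55 mm

Incoming column moisture flux per unit ridge length: F = V × PW = 12.3 × 15.5 = 190.65 mm·m/s.
Spread over the 44 km slope with efficiency ε = 0.35: R = ε·F/W = 0.35 × 190.65 / 44000 m = 1.517e-03 mm/s.
R = 1.517e-03 × 3600 = 5.46 mm/hr.
Over 10 h: total = 5.46 × 10 = 54.6 ≈ 55 mm.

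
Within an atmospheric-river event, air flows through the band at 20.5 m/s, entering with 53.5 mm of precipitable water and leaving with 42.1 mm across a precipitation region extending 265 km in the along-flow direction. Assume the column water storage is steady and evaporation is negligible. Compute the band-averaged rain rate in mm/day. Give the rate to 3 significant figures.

Column moisture flux per unit crosswind length is F = V × PW.
Inflow: F_in = 20.5 × 53.5 = 1096.75 mm·m/s
Outflow: F_out = 20.5 × 42.1 = 863.05 mm·m/s
Steady-state rate R = (F_in − F_out)/L = (1096.75 − 863.05) / 265000 m = 8.819e-04 mm/s.
R = 8.819e-04 × 3600 × 24 = 76.2 mm/day.

R ≈ 76.2 mm/day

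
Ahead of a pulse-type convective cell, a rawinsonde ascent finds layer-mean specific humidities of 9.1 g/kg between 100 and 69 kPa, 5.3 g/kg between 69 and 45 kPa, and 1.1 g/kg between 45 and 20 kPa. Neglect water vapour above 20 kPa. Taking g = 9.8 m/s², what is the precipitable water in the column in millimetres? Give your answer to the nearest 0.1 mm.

PW ≈ 44.6 mm

Precipitable water is the column-integrated vapour mass per unit area: PW = (1/g) Σ q̄ Δp, with q in kg/kg and Δp in Pa (1 kg/m² of water = 1 mm).
Layer 100–69 kPa: Δp = 310 hPa = 31000 Pa, q̄ = 0.0091 kg/kg → 0.0091 × 31000 / 9.8 = 28.79 mm
Layer 69–45 kPa: Δp = 240 hPa = 24000 Pa, q̄ = 0.0053 kg/kg → 0.0053 × 24000 / 9.8 = 12.98 mm
Layer 45–20 kPa: Δp = 250 hPa = 25000 Pa, q̄ = 0.0011 kg/kg → 0.0011 × 25000 / 9.8 = 2.81 mm
PW = 28.79 + 12.98 + 2.81 = 44.58 ≈ 44.6 mm.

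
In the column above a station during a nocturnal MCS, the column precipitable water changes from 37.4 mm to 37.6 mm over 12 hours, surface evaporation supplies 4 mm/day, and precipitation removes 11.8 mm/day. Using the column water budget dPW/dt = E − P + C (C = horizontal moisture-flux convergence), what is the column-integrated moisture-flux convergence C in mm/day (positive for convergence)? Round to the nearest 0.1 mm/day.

C ≈ 8.2 mm/day

dPW/dt = (37.6 − 37.4) mm / (12/24 day) = +0.400 mm/day.
C = dPW/dt − E + P = (+0.400) − 4 + 11.8 = 8.2 mm/day.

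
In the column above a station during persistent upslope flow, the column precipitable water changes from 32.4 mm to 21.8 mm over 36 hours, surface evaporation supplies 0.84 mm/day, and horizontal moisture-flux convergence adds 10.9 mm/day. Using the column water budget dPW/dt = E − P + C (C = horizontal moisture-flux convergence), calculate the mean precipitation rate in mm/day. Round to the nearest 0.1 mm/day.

P ≈ 18.8 mm/day

dPW/dt = (21.8 − 32.4) mm / (36/24 day) = -7.067 mm/day.
P = E + C − dPW/dt = 0.84 + (10.9) − (-7.067) = 18.8 mm/day.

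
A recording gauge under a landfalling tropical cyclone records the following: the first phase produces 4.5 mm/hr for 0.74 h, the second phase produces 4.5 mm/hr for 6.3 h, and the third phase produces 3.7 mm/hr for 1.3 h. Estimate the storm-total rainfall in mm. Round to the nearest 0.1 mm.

total ≈ 36.5 mm

Total = Σ Rᵢ Δtᵢ = 4.5 × 0.74 + 4.5 × 6.3 + 3.7 × 1.3
      = 3.33 + 28.35 + 4.81 = 36.5 mm.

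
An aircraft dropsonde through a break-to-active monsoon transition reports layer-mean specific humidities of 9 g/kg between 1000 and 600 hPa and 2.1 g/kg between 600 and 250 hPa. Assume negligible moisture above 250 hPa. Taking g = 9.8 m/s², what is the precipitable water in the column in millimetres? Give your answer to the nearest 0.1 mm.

Precipitable water is the column-integrated vapour mass per unit area: PW = (1/g) Σ q̄ Δp, with q in kg/kg and Δp in Pa (1 kg/m² of water = 1 mm).
Layer 1000–600 hPa: Δp = 400 hPa = 40000 Pa, q̄ = 0.009 kg/kg → 0.009 × 40000 / 9.8 = 36.73 mm
Layer 600–250 hPa: Δp = 350 hPa = 35000 Pa, q̄ = 0.0021 kg/kg → 0.0021 × 35000 / 9.8 = 7.50 mm
PW = 36.73 + 7.50 = 44.23 ≈ 44.2 mm.

PW ≈ 44.2 mm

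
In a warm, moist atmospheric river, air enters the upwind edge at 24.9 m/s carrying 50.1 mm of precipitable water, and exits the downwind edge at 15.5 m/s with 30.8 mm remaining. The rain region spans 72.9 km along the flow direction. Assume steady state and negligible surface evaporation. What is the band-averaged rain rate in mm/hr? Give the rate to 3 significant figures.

Column moisture flux per unit crosswind length is F = V × PW.
Inflow: F_in = 24.9 × 50.1 = 1247.49 mm·m/s
Outflow: F_out = 15.5 × 30.8 = 477.4 mm·m/s
Steady-state rate R = (F_in − F_out)/L = (1247.49 − 477.4) / 72900 m = 1.056e-02 mm/s.
R = 1.056e-02 × 3600 = 38.0 mm/hr.

R ≈ 38.0 mm/hr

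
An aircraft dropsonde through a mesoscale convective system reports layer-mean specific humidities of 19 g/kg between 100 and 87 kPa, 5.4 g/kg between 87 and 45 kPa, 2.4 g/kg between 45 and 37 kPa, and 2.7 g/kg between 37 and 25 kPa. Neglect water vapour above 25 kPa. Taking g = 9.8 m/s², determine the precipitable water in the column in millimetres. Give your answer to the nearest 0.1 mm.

Precipitable water is the column-integrated vapour mass per unit area: PW = (1/g) Σ q̄ Δp, with q in kg/kg and Δp in Pa (1 kg/m² of water = 1 mm).
Layer 100–87 kPa: Δp = 130 hPa = 13000 Pa, q̄ = 0.019 kg/kg → 0.019 × 13000 / 9.8 = 25.20 mm
Layer 87–45 kPa: Δp = 420 hPa = 42000 Pa, q̄ = 0.0054 kg/kg → 0.0054 × 42000 / 9.8 = 23.14 mm
Layer 45–37 kPa: Δp = 80 hPa = 8000 Pa, q̄ = 0.0024 kg/kg → 0.0024 × 8000 / 9.8 = 1.96 mm
Layer 37–25 kPa: Δp = 120 hPa = 12000 Pa, q̄ = 0.0027 kg/kg → 0.0027 × 12000 / 9.8 = 3.31 mm
PW = 25.20 + 23.14 + 1.96 + 3.31 = 53.61 ≈ 53.6 mm.

PW ≈ 53.6 mm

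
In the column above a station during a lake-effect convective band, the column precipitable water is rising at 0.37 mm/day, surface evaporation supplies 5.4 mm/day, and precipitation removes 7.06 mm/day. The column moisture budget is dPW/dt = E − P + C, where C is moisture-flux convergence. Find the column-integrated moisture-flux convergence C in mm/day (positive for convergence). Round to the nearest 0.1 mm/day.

C ≈ 2.0 mm/day

dPW/dt = +0.37 mm/day.
C = dPW/dt − E + P = (+0.37) − 5.4 + 7.06 = 2.0 mm/day.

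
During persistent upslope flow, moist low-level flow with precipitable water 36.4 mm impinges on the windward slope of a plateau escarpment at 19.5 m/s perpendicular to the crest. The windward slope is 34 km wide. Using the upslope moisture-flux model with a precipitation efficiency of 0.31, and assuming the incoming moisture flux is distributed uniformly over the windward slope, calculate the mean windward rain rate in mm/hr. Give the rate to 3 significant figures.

R ≈ 23.3 mm/hr

Incoming column moisture flux per unit ridge length: F = V × PW = 19.5 × 36.4 = 709.8 mm·m/s.
Spread over the 34 km slope with efficiency ε = 0.31: R = ε·F/W = 0.31 × 709.8 / 34000 m = 6.472e-03 mm/s.
R = 6.472e-03 × 3600 = 23.3 mm/hr.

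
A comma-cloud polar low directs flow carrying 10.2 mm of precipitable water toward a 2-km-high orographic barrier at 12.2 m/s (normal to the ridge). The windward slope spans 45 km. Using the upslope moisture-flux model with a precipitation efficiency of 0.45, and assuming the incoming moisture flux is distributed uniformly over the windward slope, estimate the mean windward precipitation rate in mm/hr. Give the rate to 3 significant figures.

R ≈ 4.48 mm/hr

Incoming column moisture flux per unit ridge length: F = V × PW = 12.2 × 10.2 = 124.44 mm·m/s.
Spread over the 45 km slope with efficiency ε = 0.45: R = ε·F/W = 0.45 × 124.44 / 45000 m = 1.244e-03 mm/s.
R = 1.244e-03 × 3600 = 4.48 mm/hr.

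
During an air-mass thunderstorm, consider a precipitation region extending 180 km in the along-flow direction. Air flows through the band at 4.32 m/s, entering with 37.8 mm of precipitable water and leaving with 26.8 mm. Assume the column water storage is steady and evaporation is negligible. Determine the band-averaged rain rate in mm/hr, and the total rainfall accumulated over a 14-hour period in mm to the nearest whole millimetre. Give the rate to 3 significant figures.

Column moisture flux per unit crosswind length is F = V × PW.
Inflow: F_in = 4.32 × 37.8 = 163.296 mm·m/s
Outflow: F_out = 4.32 × 26.8 = 115.776 mm·m/s
Steady-state rate R = (F_in − F_out)/L = (163.296 − 115.776) / 180000 m = 2.640e-04 mm/s.
R = 2.640e-04 × 3600 = 0.950 mm/hr.
Over 14 h: total = 0.950 × 14 = 13.3 ≈ 13 mm.

R ≈ 0.950 mm/hr; total ≈ 13 mm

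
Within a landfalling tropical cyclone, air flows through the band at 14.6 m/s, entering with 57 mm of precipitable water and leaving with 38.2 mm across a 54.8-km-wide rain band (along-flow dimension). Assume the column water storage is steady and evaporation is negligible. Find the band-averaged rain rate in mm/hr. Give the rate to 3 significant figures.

R ≈ 18.0 mm/hr

Column moisture flux per unit crosswind length is F = V × PW.
Inflow: F_in = 14.6 × 57 = 832.2 mm·m/s
Outflow: F_out = 14.6 × 38.2 = 557.72 mm·m/s
Steady-state rate R = (F_in − F_out)/L = (832.2 − 557.72) / 54800 m = 5.009e-03 mm/s.
R = 5.009e-03 × 3600 = 18.0 mm/hr.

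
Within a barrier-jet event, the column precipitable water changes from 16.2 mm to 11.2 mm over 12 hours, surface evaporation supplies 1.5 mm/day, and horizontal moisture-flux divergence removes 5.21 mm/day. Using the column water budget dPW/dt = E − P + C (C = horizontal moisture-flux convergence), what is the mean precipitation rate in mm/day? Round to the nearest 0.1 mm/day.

P ≈ 6.3 mm/day

dPW/dt = (11.2 − 16.2) mm / (12/24 day) = -10.000 mm/day.
P = E + C − dPW/dt = 1.5 + (-5.21) − (-10.000) = 6.3 mm/day.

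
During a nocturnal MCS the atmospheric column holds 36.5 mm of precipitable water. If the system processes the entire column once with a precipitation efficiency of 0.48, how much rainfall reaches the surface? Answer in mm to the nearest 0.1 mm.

Rainfall = ε × PW = 0.48 × 36.5 = 17.5 mm.

rainfall ≈ 17.5 mm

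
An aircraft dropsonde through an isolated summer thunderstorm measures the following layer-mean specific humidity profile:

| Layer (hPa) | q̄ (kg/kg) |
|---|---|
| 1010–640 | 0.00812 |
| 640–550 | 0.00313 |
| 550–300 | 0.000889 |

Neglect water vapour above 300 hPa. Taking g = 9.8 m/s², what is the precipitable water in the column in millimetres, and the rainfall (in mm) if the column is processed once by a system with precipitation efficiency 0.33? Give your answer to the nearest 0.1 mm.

PW ≈ 35.8 mm; rainfall ≈ 11.8 mm

Precipitable water is the column-integrated vapour mass per unit area: PW = (1/g) Σ q̄ Δp, with q in kg/kg and Δp in Pa (1 kg/m² of water = 1 mm).
Layer 1010–640 hPa: Δp = 370 hPa = 37000 Pa, q̄ = 0.00812 kg/kg → 0.00812 × 37000 / 9.8 = 30.66 mm
Layer 640–550 hPa: Δp = 90 hPa = 9000 Pa, q̄ = 0.00313 kg/kg → 0.00313 × 9000 / 9.8 = 2.87 mm
Layer 550–300 hPa: Δp = 250 hPa = 25000 Pa, q̄ = 0.000889 kg/kg → 0.000889 × 25000 / 9.8 = 2.27 mm
PW = 30.66 + 2.87 + 2.27 = 35.80 ≈ 35.8 mm.
Rainfall = ε × PW = 0.33 × 35.8 = 11.8 mm.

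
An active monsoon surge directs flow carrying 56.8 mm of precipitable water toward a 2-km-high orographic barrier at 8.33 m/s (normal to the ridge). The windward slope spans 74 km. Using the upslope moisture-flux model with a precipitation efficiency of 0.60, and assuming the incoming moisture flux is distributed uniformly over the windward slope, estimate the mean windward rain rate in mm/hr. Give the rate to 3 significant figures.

Incoming column moisture flux per unit ridge length: F = V × PW = 8.33 × 56.8 = 473.144 mm·m/s.
Spread over the 74 km slope with efficiency ε = 0.60: R = ε·F/W = 0.60 × 473.144 / 74000 m = 3.836e-03 mm/s.
R = 3.836e-03 × 3600 = 13.8 mm/hr.

R ≈ 13.8 mm/hr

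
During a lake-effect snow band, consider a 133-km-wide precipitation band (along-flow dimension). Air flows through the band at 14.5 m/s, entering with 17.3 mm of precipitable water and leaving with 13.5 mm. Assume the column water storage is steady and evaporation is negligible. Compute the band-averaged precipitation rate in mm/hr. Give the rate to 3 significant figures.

Column moisture flux per unit crosswind length is F = V × PW.
Inflow: F_in = 14.5 × 17.3 = 250.85 mm·m/s
Outflow: F_out = 14.5 × 13.5 = 195.75 mm·m/s
Steady-state rate R = (F_in − F_out)/L = (250.85 − 195.75) / 133000 m = 4.143e-04 mm/s.
R = 4.143e-04 × 3600 = 1.49 mm/hr.

R ≈ 1.49 mm/hr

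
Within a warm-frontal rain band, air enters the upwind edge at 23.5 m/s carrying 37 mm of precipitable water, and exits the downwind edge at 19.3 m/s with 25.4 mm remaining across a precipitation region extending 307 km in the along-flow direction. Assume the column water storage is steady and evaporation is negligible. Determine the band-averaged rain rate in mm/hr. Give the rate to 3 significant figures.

R ≈ 4.45 mm/hr

Column moisture flux per unit crosswind length is F = V × PW.
Inflow: F_in = 23.5 × 37 = 869.5 mm·m/s
Outflow: F_out = 19.3 × 25.4 = 490.22 mm·m/s
Steady-state rate R = (F_in − F_out)/L = (869.5 − 490.22) / 307000 m = 1.235e-03 mm/s.
R = 1.235e-03 × 3600 = 4.45 mm/hr.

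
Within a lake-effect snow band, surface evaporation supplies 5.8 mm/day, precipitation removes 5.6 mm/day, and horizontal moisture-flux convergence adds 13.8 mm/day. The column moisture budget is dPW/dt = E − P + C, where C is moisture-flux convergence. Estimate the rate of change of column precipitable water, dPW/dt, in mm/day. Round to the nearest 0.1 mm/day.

dPW/dt = E − P + C = 5.8 − 5.6 + (13.8) = 14.0 mm/day.

dPW/dt ≈ 14.0 mm/day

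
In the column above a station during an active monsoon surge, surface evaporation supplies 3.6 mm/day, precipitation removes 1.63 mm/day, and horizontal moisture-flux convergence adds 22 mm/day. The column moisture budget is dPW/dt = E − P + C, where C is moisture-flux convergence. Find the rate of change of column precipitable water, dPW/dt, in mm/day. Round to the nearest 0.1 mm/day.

dPW/dt = E − P + C = 3.6 − 1.63 + (22) = 24.0 mm/day.

dPW/dt ≈ 24.0 mm/day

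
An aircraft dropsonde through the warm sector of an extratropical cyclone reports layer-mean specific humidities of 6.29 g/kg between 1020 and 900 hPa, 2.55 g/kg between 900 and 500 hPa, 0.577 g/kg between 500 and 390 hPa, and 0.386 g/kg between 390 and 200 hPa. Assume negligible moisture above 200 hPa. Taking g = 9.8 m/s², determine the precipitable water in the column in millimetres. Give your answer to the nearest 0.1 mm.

PW ≈ 19.5 mm

Precipitable water is the column-integrated vapour mass per unit area: PW = (1/g) Σ q̄ Δp, with q in kg/kg and Δp in Pa (1 kg/m² of water = 1 mm).
Layer 1020–900 hPa: Δp = 120 hPa = 12000 Pa, q̄ = 0.00629 kg/kg → 0.00629 × 12000 / 9.8 = 7.70 mm
Layer 900–500 hPa: Δp = 400 hPa = 40000 Pa, q̄ = 0.00255 kg/kg → 0.00255 × 40000 / 9.8 = 10.41 mm
Layer 500–390 hPa: Δp = 110 hPa = 11000 Pa, q̄ = 0.000577 kg/kg → 0.000577 × 11000 / 9.8 = 0.65 mm
Layer 390–200 hPa: Δp = 190 hPa = 19000 Pa, q̄ = 0.000386 kg/kg → 0.000386 × 19000 / 9.8 = 0.75 mm
PW = 7.70 + 10.41 + 0.65 + 0.75 = 19.51 ≈ 19.5 mm.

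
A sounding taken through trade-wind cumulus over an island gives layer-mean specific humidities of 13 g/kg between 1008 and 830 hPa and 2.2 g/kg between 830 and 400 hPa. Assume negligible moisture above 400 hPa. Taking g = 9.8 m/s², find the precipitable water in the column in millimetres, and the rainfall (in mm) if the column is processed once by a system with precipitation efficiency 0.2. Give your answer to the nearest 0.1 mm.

Precipitable water is the column-integrated vapour mass per unit area: PW = (1/g) Σ q̄ Δp, with q in kg/kg and Δp in Pa (1 kg/m² of water = 1 mm).
Layer 1008–830 hPa: Δp = 178 hPa = 17800 Pa, q̄ = 0.013 kg/kg → 0.013 × 17800 / 9.8 = 23.61 mm
Layer 830–400 hPa: Δp = 430 hPa = 43000 Pa, q̄ = 0.0022 kg/kg → 0.0022 × 43000 / 9.8 = 9.65 mm
PW = 23.61 + 9.65 = 33.26 ≈ 33.3 mm.
Rainfall = ε × PW = 0.2 × 33.3 = 6.7 mm.

PW ≈ 33.3 mm; rainfall ≈ 6.7 mm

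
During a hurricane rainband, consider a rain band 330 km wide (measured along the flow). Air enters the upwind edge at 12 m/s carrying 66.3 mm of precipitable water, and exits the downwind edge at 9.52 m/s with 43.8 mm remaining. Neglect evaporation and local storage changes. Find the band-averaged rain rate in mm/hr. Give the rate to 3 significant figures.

R ≈ 4.13 mm/hr

Column moisture flux per unit crosswind length is F = V × PW.
Inflow: F_in = 12 × 66.3 = 795.6 mm·m/s
Outflow: F_out = 9.52 × 43.8 = 416.976 mm·m/s
Steady-state rate R = (F_in − F_out)/L = (795.6 − 416.976) / 330000 m = 1.147e-03 mm/s.
R = 1.147e-03 × 3600 = 4.13 mm/hr.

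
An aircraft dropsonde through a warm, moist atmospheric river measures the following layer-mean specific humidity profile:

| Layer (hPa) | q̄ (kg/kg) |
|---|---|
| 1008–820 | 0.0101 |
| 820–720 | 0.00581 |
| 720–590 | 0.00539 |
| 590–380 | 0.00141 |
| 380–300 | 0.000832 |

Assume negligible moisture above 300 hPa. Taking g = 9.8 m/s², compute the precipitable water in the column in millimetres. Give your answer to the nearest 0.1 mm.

Precipitable water is the column-integrated vapour mass per unit area: PW = (1/g) Σ q̄ Δp, with q in kg/kg and Δp in Pa (1 kg/m² of water = 1 mm).
Layer 1008–820 hPa: Δp = 188 hPa = 18800 Pa, q̄ = 0.0101 kg/kg → 0.0101 × 18800 / 9.8 = 19.38 mm
Layer 820–720 hPa: Δp = 100 hPa = 10000 Pa, q̄ = 0.00581 kg/kg → 0.00581 × 10000 / 9.8 = 5.93 mm
Layer 720–590 hPa: Δp = 130 hPa = 13000 Pa, q̄ = 0.00539 kg/kg → 0.00539 × 13000 / 9.8 = 7.15 mm
Layer 590–380 hPa: Δp = 210 hPa = 21000 Pa, q̄ = 0.00141 kg/kg → 0.00141 × 21000 / 9.8 = 3.02 mm
Layer 380–300 hPa: Δp = 80 hPa = 8000 Pa, q̄ = 0.000832 kg/kg → 0.000832 × 8000 / 9.8 = 0.68 mm
PW = 19.38 + 5.93 + 7.15 + 3.02 + 0.68 = 36.16 ≈ 36.2 mm.

PW ≈ 36.2 mm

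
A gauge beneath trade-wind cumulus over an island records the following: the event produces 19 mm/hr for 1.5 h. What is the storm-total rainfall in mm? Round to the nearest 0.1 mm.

total ≈ 28.5 mm

Total = Σ Rᵢ Δtᵢ = 19 × 1.5
      = 28.5 = 28.5 mm.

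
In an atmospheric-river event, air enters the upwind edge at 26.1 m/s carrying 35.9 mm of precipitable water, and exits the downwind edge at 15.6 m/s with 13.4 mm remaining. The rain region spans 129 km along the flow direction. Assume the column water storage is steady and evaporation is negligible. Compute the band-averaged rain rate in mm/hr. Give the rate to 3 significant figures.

R ≈ 20.3 mm/hr

Column moisture flux per unit crosswind length is F = V × PW.
Inflow: F_in = 26.1 × 35.9 = 936.99 mm·m/s
Outflow: F_out = 15.6 × 13.4 = 209.04 mm·m/s
Steady-state rate R = (F_in − F_out)/L = (936.99 − 209.04) / 129000 m = 5.643e-03 mm/s.
R = 5.643e-03 × 3600 = 20.3 mm/hr.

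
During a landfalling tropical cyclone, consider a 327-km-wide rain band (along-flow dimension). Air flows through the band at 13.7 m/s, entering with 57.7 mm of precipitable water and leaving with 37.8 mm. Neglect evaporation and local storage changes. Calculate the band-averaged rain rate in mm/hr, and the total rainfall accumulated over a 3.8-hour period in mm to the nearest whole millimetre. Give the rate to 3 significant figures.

Column moisture flux per unit crosswind length is F = V × PW.
Inflow: F_in = 13.7 × 57.7 = 790.49 mm·m/s
Outflow: F_out = 13.7 × 37.8 = 517.86 mm·m/s
Steady-state rate R = (F_in − F_out)/L = (790.49 − 517.86) / 327000 m = 8.337e-04 mm/s.
R = 8.337e-04 × 3600 = 3.00 mm/hr.
Over 3.8 h: total = 3.00 × 3.8 = 11.4 ≈ 11 mm.

R ≈ 3.00 mm/hr; total ≈ 11 mm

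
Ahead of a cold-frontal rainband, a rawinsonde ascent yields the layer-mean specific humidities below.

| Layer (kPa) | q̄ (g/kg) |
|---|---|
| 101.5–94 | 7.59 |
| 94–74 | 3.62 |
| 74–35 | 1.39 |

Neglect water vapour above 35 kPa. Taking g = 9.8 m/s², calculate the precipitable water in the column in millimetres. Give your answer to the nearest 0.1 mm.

Precipitable water is the column-integrated vapour mass per unit area: PW = (1/g) Σ q̄ Δp, with q in kg/kg and Δp in Pa (1 kg/m² of water = 1 mm).
Layer 101.5–94 kPa: Δp = 75 hPa = 7500 Pa, q̄ = 0.00759 kg/kg → 0.00759 × 7500 / 9.8 = 5.81 mm
Layer 94–74 kPa: Δp = 200 hPa = 20000 Pa, q̄ = 0.00362 kg/kg → 0.00362 × 20000 / 9.8 = 7.39 mm
Layer 74–35 kPa: Δp = 390 hPa = 39000 Pa, q̄ = 0.00139 kg/kg → 0.00139 × 39000 / 9.8 = 5.53 mm
PW = 5.81 + 7.39 + 5.53 = 18.73 ≈ 18.7 mm.

PW ≈ 18.7 mm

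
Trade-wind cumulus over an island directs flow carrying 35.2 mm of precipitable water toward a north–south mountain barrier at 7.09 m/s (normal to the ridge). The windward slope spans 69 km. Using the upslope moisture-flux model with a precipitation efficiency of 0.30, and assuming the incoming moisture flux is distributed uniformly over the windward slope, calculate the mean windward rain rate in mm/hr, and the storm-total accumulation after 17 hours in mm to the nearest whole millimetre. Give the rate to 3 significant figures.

R ≈ 3.91 mm/hr; total ≈ 66 mm

Incoming column moisture flux per unit ridge length: F = V × PW = 7.09 × 35.2 = 249.568 mm·m/s.
Spread over the 69 km slope with efficiency ε = 0.30: R = ε·F/W = 0.30 × 249.568 / 69000 m = 1.085e-03 mm/s.
R = 1.085e-03 × 3600 = 3.91 mm/hr.
Over 17 h: total = 3.91 × 17 = 66.47 ≈ 66 mm.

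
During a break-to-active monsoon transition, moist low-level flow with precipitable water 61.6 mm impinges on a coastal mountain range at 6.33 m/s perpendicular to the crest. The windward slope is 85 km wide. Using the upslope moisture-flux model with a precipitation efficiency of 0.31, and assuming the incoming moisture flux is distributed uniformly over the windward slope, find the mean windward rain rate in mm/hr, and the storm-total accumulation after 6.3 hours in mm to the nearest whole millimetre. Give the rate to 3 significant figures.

R ≈ 5.12 mm/hr; total ≈ 32 mm

Incoming column moisture flux per unit ridge length: F = V × PW = 6.33 × 61.6 = 389.928 mm·m/s.
Spread over the 85 km slope with efficiency ε = 0.31: R = ε·F/W = 0.31 × 389.928 / 85000 m = 1.422e-03 mm/s.
R = 1.422e-03 × 3600 = 5.12 mm/hr.
Over 6.3 h: total = 5.12 × 6.3 = 32.256 ≈ 32 mm.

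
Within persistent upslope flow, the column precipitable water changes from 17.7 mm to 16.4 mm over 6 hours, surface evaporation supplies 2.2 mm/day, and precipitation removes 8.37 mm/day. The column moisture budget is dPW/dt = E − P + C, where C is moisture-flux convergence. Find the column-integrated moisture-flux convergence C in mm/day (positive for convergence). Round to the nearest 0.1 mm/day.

dPW/dt = (16.4 − 17.7) mm / (6/24 day) = -5.200 mm/day.
C = dPW/dt − E + P = (-5.200) − 2.2 + 8.37 = 1.0 mm/day.

C ≈ 1.0 mm/day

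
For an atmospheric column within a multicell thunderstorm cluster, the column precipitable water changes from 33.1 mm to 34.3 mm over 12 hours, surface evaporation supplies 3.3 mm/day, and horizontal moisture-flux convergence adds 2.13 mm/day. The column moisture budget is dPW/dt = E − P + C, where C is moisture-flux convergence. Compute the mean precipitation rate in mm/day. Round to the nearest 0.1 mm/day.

dPW/dt = (34.3 − 33.1) mm / (12/24 day) = +2.400 mm/day.
P = E + C − dPW/dt = 3.3 + (2.13) − (+2.400) = 3.0 mm/day.

P ≈ 3.0 mm/day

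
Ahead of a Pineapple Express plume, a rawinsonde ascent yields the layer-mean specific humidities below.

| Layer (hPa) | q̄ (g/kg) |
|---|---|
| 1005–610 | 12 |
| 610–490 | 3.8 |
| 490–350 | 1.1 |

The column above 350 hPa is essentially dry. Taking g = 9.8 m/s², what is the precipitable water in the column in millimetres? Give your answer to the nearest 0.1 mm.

Precipitable water is the column-integrated vapour mass per unit area: PW = (1/g) Σ q̄ Δp, with q in kg/kg and Δp in Pa (1 kg/m² of water = 1 mm).
Layer 1005–610 hPa: Δp = 395 hPa = 39500 Pa, q̄ = 0.012 kg/kg → 0.012 × 39500 / 9.8 = 48.37 mm
Layer 610–490 hPa: Δp = 120 hPa = 12000 Pa, q̄ = 0.0038 kg/kg → 0.0038 × 12000 / 9.8 = 4.65 mm
Layer 490–350 hPa: Δp = 140 hPa = 14000 Pa, q̄ = 0.0011 kg/kg → 0.0011 × 14000 / 9.8 = 1.57 mm
PW = 48.37 + 4.65 + 1.57 = 54.59 ≈ 54.6 mm.

PW ≈ 54.6 mm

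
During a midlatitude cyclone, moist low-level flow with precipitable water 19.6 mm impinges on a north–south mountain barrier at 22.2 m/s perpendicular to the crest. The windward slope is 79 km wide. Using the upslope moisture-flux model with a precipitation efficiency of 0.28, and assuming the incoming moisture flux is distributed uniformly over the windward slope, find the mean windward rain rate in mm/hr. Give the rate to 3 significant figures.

Incoming column moisture flux per unit ridge length: F = V × PW = 22.2 × 19.6 = 435.12 mm·m/s.
Spread over the 79 km slope with efficiency ε = 0.28: R = ε·F/W = 0.28 × 435.12 / 79000 m = 1.542e-03 mm/s.
R = 1.542e-03 × 3600 = 5.55 mm/hr.

R ≈ 5.55 mm/hr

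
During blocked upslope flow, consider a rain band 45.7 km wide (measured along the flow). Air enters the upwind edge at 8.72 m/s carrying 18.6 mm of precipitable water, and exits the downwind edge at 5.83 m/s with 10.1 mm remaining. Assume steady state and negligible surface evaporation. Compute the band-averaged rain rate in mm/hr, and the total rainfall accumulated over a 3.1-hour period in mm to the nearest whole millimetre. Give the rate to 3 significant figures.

R ≈ 8.14 mm/hr; total ≈ 25 mm

Column moisture flux per unit crosswind length is F = V × PW.
Inflow: F_in = 8.72 × 18.6 = 162.192 mm·m/s
Outflow: F_out = 5.83 × 10.1 = 58.883 mm·m/s
Steady-state rate R = (F_in − F_out)/L = (162.192 − 58.883) / 45700 m = 2.261e-03 mm/s.
R = 2.261e-03 × 3600 = 8.14 mm/hr.
Over 3.1 h: total = 8.14 × 3.1 = 25.234 ≈ 25 mm.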